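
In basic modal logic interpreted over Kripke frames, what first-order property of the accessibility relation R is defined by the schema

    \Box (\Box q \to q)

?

shift-reflexivity

Suppose □(□q→q) is valid. Take Rxy and set V(q)={w : Ryw}. Then at y, □q holds; since □(□q→q) at x, □q→q at y, so q at y, i.e. Ryy.
The converse is a direct semantic check.
Frame condition: \forall x \forall y (Rxy \to Ryy).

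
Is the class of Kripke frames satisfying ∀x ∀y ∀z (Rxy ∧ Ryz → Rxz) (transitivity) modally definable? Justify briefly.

Definable; □p → □□p defines it

The condition is transitivity. A defining modal formula is □p → □□p.
Suppose □p→□□p is valid. Take Rxy, Ryz and set V(p)={w : Rxw}. Then □p at x, so □□p at x, so □p at y, so p at z, i.e. Rxz.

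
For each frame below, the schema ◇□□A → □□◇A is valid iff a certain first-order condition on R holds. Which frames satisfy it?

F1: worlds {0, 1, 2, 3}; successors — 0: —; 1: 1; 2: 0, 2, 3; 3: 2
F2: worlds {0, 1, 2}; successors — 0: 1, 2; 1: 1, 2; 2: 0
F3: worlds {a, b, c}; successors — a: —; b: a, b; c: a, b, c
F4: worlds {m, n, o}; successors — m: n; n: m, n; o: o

F4

Frame correspondent (Sahlqvist): ∀x ∀y ∀z ((xRy ∧ xR²z) → ∃w (yR²w ∧ zRw)) — i.e. a generalized confluence (Geach) condition.
F1: fails — 2R0, 2R²0 but no w with 0R²w and 0Rw.
F2: fails — 0R2, 0R²2 but no w with 2R²w and 2Rw.
F3: fails — bRa, bR²a but no w with aR²w and aRw.
F4: condition met.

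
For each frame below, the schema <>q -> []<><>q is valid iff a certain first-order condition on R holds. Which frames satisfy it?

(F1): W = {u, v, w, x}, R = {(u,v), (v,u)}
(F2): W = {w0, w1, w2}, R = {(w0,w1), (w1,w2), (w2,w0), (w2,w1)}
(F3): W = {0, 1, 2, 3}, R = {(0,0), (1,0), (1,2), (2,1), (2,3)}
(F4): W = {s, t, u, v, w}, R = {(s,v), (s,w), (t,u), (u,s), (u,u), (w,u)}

(F1)

The schema corresponds to a generalized confluence (Geach) condition: forall x forall y forall z ((xRy & xRz) -> exists w (y = w & z R^2 w)).
(F1): satisfies the condition.
(F2): fails — w2Rw0, w2Rw0 but no w with w0=w and w0R²w.
(F3): fails — 1R2, 1R0 but no w with 2=w and 0R²w.
(F4): fails — sRv, sRv but no w* with v=w* and vR²w*.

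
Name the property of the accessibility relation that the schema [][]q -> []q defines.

density

This is the C4 axiom.
Its frame correspondent is density — forall x forall y (Rxy -> exists z (Rxz & Rzy)).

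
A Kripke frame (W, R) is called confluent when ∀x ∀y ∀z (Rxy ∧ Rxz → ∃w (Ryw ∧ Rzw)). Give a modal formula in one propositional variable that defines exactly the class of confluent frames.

A defining formula is ◇□r → □◇r (the .2 axiom).
Suppose ◇□r→□◇r is valid. Take Rxy, Rxz and set V(r)={w : Ryw}. Then □r at y so ◇□r at x, so □◇r at x, so ◇r at z, giving w with Rzw and Ryw.

◇□r → □◇r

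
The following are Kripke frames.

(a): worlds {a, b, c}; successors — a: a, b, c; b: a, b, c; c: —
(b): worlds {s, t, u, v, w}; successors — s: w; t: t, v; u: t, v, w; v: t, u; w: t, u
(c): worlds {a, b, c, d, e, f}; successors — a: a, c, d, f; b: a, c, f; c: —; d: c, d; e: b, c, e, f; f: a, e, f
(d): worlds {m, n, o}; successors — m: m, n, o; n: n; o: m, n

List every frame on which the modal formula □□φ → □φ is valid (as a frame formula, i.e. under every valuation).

(a), (c), (d)

The schema corresponds to density: ∀x ∀y (Rxy → ∃z (Rxz ∧ Rzy)).
(a): condition met.
(b): fails — Ruw but no z with Ruz and Rzw.
(c): condition met.
(d): condition met.
Valid on: (a), (c), (d).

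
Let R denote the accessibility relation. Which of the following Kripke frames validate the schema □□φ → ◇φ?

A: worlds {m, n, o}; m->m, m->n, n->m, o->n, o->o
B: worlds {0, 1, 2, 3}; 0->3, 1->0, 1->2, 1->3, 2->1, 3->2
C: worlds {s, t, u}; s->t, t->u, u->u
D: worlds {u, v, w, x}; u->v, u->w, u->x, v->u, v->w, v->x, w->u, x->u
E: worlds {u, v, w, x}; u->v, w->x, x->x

A

This is the axiom for a generalized confluence (Geach) condition; its first-order frame correspondent is ∀x ∃w (xR²w ∧ xRw).
A: condition met.
B: fails — at 0 but no w with 0R²w and 0Rw.
C: fails — at s but no w with sR²w and sRw.
D: fails — at w but no t with wR²t and wRt.
E: fails — at u but no t with uR²t and uRt.
Valid on: A.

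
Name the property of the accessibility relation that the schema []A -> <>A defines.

seriality

Suppose □A→◇A is valid. At any x set V(A)=W. Then □A at x, so ◇A at x, so x has a successor.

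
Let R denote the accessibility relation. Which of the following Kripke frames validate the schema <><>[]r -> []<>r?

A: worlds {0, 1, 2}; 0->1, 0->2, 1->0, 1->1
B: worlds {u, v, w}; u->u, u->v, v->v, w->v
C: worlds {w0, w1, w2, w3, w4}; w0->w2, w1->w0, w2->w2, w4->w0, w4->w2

B, C

The schema corresponds to a generalized confluence (Geach) condition: forall x forall y forall z ((x R^2 y & xRz) -> exists w (yRw & zRw)).
A: fails — 0R²0, 0R2 but no w with 0Rw and 2Rw.
B: ✓.
C: ✓.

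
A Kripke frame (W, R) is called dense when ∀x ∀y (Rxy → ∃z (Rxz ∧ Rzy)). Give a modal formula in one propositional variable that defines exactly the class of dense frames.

□□s → □s

This is density; the standard corresponding axiom is C4: □□s → □s.
Suppose □□s→□s is valid. Take Rxy and set V(s)={w : xR²w}. Then □□s at x, so □s at x, so s at y, i.e. ∃z(Rxz∧Rzy).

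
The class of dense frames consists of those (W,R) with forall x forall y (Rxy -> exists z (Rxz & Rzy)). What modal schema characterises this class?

A defining formula is □□s → □s (the C4 axiom).
Suppose □□s→□s is valid. Take Rxy and set V(s)={w : xR²w}. Then □□s at x, so □s at x, so s at y, i.e. ∃z(Rxz∧Rzy).

□□s → □s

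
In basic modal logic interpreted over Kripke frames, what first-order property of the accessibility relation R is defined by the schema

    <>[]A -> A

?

symmetry: forall x forall y (Rxy -> Ryx)

Equivalently (dual form): A → □◇A.
Suppose A→□◇A is valid. Take Rxy and set V(A)={x}. Then A at x, so □◇A at x, so ◇A at y, so some z with Ryz has A; z=x, i.e. Ryx.
Conversely, any frame satisfying forall x forall y (Rxy -> Ryx) validates the schema.
So the correspondent is symmetry.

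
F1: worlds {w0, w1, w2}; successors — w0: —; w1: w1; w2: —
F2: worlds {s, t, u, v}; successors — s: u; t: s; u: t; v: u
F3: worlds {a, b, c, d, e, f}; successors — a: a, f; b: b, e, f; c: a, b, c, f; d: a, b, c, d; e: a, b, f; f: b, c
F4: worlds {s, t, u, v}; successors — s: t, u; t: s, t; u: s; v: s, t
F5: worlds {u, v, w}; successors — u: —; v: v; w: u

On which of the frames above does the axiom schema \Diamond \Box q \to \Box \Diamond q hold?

F1, F2, F4

This is the axiom for convergence; its first-order frame correspondent is \forall x \forall y \forall z (Rxy \wedge Rxz \to \exists w (Ryw \wedge Rzw)).
F1: condition met.
F2: condition met.
F3: fails — Raa and Raf but a and f have no common successor.
F4: condition met.
F5: fails — Rwu and Rwu but u and u have no common successor.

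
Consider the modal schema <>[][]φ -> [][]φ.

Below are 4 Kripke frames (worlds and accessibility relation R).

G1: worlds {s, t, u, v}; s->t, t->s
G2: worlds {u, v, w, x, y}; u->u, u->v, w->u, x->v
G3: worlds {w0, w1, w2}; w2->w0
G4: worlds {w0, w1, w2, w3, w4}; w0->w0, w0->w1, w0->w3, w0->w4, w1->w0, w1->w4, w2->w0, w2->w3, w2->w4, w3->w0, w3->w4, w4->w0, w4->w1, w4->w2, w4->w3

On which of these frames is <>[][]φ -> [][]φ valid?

G3

This is the axiom for a generalized confluence (Geach) condition; its first-order frame correspondent is forall x forall y forall z ((xRy & x R^2 z) -> exists w (y R^2 w & z = w)).
G1: fails — sRt, sR²s but no w with tR²w and s=w.
G2: fails — uRv, uR²u but no t with vR²t and u=t.
G3: holds.
G4: fails — w0Rw4, w0R²w2 but no w with w4R²w and w2=w.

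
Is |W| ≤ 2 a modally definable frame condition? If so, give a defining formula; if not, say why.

Not definable by any modal formula

Any modally definable frame class is closed under disjoint unions.
Any modal formula valid on each of 3 disjoint one-world frames is valid on their disjoint union (validity is preserved under disjoint unions). Each one-world frame has |W|=1≤2, but the union has |W|=3.
So no modal formula (or set of formulas) defines exactly the |W|≤2 frames.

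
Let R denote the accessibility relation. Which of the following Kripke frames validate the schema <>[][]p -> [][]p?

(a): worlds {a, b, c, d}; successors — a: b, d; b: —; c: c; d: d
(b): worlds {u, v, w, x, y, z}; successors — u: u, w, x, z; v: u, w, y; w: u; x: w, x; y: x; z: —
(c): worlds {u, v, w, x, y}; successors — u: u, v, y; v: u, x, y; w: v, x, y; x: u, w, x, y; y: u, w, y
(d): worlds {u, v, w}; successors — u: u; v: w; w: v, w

(d)

Frame correspondent (Sahlqvist): forall x forall y forall z ((xRy & x R^2 z) -> exists w (y R^2 w & z = w)) — i.e. a generalized confluence (Geach) condition.
(a): fails — aRb, aR²d but no w with bR²w and d=w.
(b): fails — uRx, uR²z but no t with xR²t and z=t.
(c): fails — xRw, xR²v but no t with wR²t and v=t.
(d): condition met.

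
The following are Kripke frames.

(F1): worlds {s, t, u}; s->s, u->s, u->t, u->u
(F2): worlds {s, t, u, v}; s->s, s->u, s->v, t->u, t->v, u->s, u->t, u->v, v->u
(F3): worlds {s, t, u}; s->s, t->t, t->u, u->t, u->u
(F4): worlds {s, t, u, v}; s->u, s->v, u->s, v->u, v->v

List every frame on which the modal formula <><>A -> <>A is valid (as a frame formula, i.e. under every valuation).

(F1), (F3)

Frame correspondent (Sahlqvist): forall x forall y forall z (Rxy & Ryz -> Rxz) — i.e. transitivity.
(F1): satisfies the condition.
(F2): fails — Ruv and Rvu but not Ruu.
(F3): satisfies the condition.
(F4): fails — Rus and Rsv but not Ruv.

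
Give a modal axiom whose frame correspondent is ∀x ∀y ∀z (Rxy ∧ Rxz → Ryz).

◇ψ → □◇ψ

The condition is the Euclidean property. The 5 schema ◇ψ → □◇ψ defines it.
Suppose ◇ψ→□◇ψ is valid. Take Rxy, Rxz and set V(ψ)={y}. Then ◇ψ at x, so □◇ψ at x, so ◇ψ at z, so some w with Rzw has ψ; w=y, i.e. Rzy. By symmetry of the argument, Ryz.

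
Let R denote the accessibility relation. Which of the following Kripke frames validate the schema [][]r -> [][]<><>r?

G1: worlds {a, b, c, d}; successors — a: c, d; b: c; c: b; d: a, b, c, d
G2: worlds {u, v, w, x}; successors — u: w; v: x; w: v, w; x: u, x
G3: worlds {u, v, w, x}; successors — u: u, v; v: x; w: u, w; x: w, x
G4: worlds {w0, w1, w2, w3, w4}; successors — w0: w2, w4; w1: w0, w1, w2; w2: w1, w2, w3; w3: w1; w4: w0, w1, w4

This is the axiom for a generalized confluence (Geach) condition; its first-order frame correspondent is forall x forall z (x R^2 z -> exists w (x R^2 w & z R^2 w)).
G1: ✓.
G2: fails — uR²v but no t with uR²t and vR²t.
G3: ✓.
G4: ✓.
Valid on: G1, G3, G4.

G1, G3, G4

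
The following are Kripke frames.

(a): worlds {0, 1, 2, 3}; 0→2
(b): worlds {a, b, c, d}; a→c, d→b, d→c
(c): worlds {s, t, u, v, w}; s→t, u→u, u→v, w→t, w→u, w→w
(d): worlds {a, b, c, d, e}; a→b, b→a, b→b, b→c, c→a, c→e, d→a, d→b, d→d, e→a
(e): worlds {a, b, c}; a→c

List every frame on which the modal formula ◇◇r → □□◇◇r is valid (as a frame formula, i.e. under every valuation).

(a), (b), (e)

Frame correspondent (Sahlqvist): ∀x ∀y ∀z ((xR²y ∧ xR²z) → ∃w (y = w ∧ zR²w)) — i.e. a generalized confluence (Geach) condition.
(a): condition met.
(b): condition met.
(c): fails — uR²u, uR²v but no w* with u=w* and vR²w*.
(d): fails — aR²c, aR²c but no w with c=w and cR²w.
(e): condition met.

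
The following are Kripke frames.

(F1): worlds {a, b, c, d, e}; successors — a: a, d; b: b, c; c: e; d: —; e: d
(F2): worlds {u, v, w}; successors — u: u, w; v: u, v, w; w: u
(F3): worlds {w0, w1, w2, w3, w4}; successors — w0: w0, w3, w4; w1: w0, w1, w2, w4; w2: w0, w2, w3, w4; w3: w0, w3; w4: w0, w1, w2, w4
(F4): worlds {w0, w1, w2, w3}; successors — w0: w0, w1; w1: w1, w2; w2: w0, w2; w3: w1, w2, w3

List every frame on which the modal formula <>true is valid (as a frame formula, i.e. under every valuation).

This is the axiom for seriality; its first-order frame correspondent is forall x exists y Rxy.
(F1): fails — world d has no successor.
(F2): satisfies the condition.
(F3): satisfies the condition.
(F4): satisfies the condition.
Valid on: (F2), (F3), (F4).

(F2), (F3), (F4)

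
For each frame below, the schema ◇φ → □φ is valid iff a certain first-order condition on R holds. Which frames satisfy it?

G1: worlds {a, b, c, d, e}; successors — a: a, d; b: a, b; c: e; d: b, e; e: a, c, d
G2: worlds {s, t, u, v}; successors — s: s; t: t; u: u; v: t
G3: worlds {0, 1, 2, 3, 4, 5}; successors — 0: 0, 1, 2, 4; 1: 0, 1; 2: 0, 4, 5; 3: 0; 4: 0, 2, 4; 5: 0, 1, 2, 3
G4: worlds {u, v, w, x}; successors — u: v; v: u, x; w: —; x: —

G2

This is the axiom for partial functionality; its first-order frame correspondent is ∀x ∀y ∀z (Rxy ∧ Rxz → y = z).
G1: fails — a sees both a and d.
G2: holds.
G3: fails — 0 sees both 0 and 1.
G4: fails — v sees both u and x.
Valid on: G2.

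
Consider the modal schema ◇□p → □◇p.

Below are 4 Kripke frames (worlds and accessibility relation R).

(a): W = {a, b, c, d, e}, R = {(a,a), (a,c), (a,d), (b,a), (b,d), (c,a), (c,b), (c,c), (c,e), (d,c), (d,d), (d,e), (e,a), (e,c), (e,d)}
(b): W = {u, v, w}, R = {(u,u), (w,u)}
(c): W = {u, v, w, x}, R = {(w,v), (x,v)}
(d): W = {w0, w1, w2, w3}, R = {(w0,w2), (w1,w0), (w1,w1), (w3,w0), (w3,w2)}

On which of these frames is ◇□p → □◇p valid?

Frame correspondent (Sahlqvist): ∀x ∀y ∀z (Rxy ∧ Rxz → ∃w (Ryw ∧ Rzw)) — i.e. convergence.
(a): ✓.
(b): ✓.
(c): fails — Rwv and Rwv but v and v have no common successor.
(d): fails — Rw0w2 and Rw0w2 but w2 and w2 have no common successor.

(a), (b)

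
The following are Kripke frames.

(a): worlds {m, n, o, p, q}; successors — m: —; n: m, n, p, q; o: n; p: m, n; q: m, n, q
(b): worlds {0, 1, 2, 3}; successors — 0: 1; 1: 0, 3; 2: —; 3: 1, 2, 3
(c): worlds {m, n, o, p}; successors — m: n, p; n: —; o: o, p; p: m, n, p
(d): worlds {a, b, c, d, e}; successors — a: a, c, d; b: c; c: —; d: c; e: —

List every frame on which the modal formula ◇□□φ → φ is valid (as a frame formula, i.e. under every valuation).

none

The schema corresponds to a generalized confluence (Geach) condition: ∀x ∀y (xRy → ∃w (yR²w ∧ x = w)).
(a): fails — nRm but no w with mR²w and n=w.
(b): fails — 0R1 but no w with 1R²w and 0=w.
(c): fails — mRn but no w with nR²w and m=w.
(d): fails — aRc but no w with cR²w and a=w.
Valid on no frame.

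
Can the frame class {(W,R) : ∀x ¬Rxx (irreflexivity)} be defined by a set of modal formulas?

Any modally definable frame class is closed under surjective bounded morphisms.
The 3-cycle (worlds s,t,u with s→t→u→s) is irreflexive, and the map sending every world to a single reflexive point • is a surjective bounded morphism (forth: every edge maps to (•,•); back: every world has a successor). So any modal formula valid on the 3-cycle is also valid on the reflexive point, which is not irreflexive.
Hence irreflexivity is not modally definable.

Not definable by any modal formula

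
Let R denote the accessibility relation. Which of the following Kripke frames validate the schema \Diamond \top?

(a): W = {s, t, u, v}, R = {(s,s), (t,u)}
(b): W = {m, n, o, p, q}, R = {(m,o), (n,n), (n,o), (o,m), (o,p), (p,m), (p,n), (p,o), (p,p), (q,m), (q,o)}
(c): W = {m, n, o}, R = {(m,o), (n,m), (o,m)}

This is the axiom for seriality; its first-order frame correspondent is \forall x \exists y Rxy.
(a): fails — world u has no successor.
(b): holds.
(c): holds.
Valid on: (b), (c).

(b), (c)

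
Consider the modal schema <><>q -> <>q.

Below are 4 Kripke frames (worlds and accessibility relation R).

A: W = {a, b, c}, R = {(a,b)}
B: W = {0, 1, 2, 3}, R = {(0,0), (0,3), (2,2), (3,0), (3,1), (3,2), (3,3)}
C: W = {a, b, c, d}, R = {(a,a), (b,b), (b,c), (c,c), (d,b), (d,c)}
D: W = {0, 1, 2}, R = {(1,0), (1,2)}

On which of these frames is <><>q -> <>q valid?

Frame correspondent (Sahlqvist): forall x forall y (x R^2 y -> exists w (y = w & xRw)) — i.e. a generalized confluence (Geach) condition.
A: ✓.
B: fails — 0R²1 but no w with 1=w and 0Rw.
C: ✓.
D: ✓.

A, C, D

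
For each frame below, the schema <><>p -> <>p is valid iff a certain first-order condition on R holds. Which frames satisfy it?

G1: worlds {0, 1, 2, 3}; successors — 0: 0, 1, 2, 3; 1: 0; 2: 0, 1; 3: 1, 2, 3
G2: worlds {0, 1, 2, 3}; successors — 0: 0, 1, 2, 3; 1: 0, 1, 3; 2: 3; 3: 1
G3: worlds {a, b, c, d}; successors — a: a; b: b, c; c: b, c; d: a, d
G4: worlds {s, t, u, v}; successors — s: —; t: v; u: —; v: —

The schema corresponds to transitivity: forall x forall y forall z (Rxy & Ryz -> Rxz).
G1: fails — R10 and R02 but not R12.
G2: fails — R10 and R02 but not R12.
G3: ✓.
G4: ✓.

G3, G4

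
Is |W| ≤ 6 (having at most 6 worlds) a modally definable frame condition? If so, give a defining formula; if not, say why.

Not modally definable

Modal frame validity is preserved under disjoint unions.
Any modal formula valid on each of 7 disjoint one-world frames is valid on their disjoint union (validity is preserved under disjoint unions). Each one-world frame has |W|=1≤6, but the union has |W|=7.
Hence having at most 6 worlds is not modally definable.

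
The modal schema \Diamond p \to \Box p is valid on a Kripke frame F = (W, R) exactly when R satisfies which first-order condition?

partial functionality

Suppose ◇p→□p is valid. Take Rxy, Rxz and set V(p)={y}. Then ◇p at x, so □p at x, so p at z, i.e. z=y.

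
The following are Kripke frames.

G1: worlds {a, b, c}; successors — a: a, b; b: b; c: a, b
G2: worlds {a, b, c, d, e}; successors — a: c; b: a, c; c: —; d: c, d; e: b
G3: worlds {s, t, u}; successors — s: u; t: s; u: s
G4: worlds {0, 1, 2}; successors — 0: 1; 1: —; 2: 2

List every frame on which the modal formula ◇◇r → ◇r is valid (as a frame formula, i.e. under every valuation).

Frame correspondent (Sahlqvist): ∀x ∀y ∀z (Rxy ∧ Ryz → Rxz) — i.e. transitivity.
G1: holds.
G2: fails — Reb and Rbc but not Rec.
G3: fails — Rsu and Rus but not Rss.
G4: holds.
Valid on: G1, G4.

G1, G4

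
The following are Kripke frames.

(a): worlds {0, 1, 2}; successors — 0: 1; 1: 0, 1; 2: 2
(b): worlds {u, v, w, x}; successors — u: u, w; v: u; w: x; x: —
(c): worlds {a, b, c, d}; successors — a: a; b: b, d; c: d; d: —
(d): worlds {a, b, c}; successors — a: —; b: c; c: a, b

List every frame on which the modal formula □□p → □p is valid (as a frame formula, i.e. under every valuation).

This is the axiom for density; its first-order frame correspondent is ∀x ∀y (Rxy → ∃z (Rxz ∧ Rzy)).
(a): holds.
(b): fails — Rwx but no z with Rwz and Rzx.
(c): fails — Rcd but no z with Rcz and Rzd.
(d): fails — Rca but no z with Rcz and Rza.
Valid on: (a).

(a)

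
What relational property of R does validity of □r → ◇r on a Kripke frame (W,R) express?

Suppose □r→◇r is valid. At any x set V(r)=W. Then □r at x, so ◇r at x, so x has a successor.
Conversely, any frame satisfying ∀x ∃y Rxy validates the schema.
Frame condition: ∀x ∃y Rxy.

seriality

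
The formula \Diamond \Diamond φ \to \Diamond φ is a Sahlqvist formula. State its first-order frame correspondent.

This is frame-equivalent to □φ → □□φ (substitute ¬φ for φ and contrapose).
Suppose □φ→□□φ is valid. Take Rxy, Ryz and set V(φ)={w : Rxw}. Then □φ at x, so □□φ at x, so □φ at y, so φ at z, i.e. Rxz.

Transitivity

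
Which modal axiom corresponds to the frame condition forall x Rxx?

□r → r

The condition is reflexivity. The T schema □r → r defines it.
Suppose □r→r is valid. At any x set V(r)={w : Rxw}. Then □r holds at x, so r holds at x, i.e. Rxx.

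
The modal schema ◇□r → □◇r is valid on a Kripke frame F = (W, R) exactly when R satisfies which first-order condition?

convergence

This schema is the .2 axiom.
Its frame correspondent is convergence — ∀x ∀y ∀z (Rxy ∧ Rxz → ∃w (Ryw ∧ Rzw)).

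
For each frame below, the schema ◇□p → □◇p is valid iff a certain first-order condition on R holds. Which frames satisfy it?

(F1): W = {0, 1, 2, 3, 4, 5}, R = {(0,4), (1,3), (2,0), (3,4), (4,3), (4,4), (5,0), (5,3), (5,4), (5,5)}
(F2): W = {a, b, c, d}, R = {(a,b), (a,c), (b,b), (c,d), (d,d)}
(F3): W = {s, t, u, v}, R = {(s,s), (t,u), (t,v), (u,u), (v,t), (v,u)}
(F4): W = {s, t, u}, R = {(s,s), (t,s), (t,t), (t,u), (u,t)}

Frame correspondent (Sahlqvist): ∀x ∀y ∀z (Rxy ∧ Rxz → ∃w (Ryw ∧ Rzw)) — i.e. convergence.
(F1): holds.
(F2): fails — Rab and Rac but b and c have no common successor.
(F3): holds.
(F4): fails — Rts and Rtu but s and u have no common successor.
Valid on: (F1), (F3).

(F1), (F3)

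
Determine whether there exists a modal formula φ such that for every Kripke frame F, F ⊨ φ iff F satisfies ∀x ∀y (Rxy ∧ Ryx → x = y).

Modal frame validity is preserved under surjective bounded morphisms.
The 8-cycle (worlds s,t,u,v,w,x,y,z with s→t→u→v→w→x→y→z→s) is antisymmetric. Sending even-indexed worlds to s and odd-indexed worlds to t is a surjective bounded morphism onto the two-world frame with s↔t, which is not antisymmetric.
So no modal formula (or set of formulas) defines exactly the antisymmetric frames.

No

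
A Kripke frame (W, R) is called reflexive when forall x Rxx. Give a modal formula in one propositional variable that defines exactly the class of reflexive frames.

The condition is reflexivity. The T schema □q → q defines it.
Suppose □q→q is valid. At any x set V(q)={w : Rxw}. Then □q holds at x, so q holds at x, i.e. Rxx.

□q → q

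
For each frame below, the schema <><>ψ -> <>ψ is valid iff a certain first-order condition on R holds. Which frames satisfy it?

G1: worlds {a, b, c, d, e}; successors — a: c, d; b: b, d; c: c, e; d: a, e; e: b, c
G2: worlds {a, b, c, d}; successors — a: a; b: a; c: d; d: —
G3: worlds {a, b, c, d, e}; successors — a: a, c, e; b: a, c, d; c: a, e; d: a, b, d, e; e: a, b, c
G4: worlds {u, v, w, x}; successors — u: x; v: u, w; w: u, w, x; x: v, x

This is the axiom for transitivity; its first-order frame correspondent is forall x forall y forall z (Rxy & Ryz -> Rxz).
G1: fails — Rde and Reb but not Rdb.
G2: holds.
G3: fails — Rbc and Rce but not Rbe.
G4: fails — Rwx and Rxv but not Rwv.

G2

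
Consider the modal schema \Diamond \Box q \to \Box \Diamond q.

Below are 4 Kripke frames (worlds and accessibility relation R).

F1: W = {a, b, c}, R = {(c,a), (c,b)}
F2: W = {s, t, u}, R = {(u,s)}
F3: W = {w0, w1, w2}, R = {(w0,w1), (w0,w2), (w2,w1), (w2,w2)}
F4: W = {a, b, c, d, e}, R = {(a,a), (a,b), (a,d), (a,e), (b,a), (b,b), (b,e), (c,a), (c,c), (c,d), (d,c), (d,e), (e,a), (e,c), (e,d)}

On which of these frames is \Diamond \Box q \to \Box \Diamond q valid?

The schema corresponds to convergence: \forall x \forall y \forall z (Rxy \wedge Rxz \to \exists w (Ryw \wedge Rzw)).
F1: fails — Rca and Rca but a and a have no common successor.
F2: fails — Rus and Rus but s and s have no common successor.
F3: fails — Rw0w1 and Rw0w1 but w1 and w1 have no common successor.
F4: ✓.

F4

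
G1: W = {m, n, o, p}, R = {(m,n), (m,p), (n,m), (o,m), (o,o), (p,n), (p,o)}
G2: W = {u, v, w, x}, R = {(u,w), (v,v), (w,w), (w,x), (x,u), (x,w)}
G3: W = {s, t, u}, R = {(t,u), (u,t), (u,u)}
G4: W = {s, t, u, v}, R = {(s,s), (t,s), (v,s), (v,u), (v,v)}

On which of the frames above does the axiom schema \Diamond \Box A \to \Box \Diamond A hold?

The schema corresponds to convergence: \forall x \forall y \forall z (Rxy \wedge Rxz \to \exists w (Ryw \wedge Rzw)).
G1: fails — Rmn and Rmp but n and p have no common successor.
G2: holds.
G3: holds.
G4: fails — Rvv and Rvu but v and u have no common successor.
Valid on: G2, G3.

G2, G3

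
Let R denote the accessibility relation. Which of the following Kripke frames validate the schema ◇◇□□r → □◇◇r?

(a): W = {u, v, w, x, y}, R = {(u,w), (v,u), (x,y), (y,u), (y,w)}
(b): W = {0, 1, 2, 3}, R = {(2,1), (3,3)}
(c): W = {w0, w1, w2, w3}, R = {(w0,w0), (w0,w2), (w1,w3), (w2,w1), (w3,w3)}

Frame correspondent (Sahlqvist): ∀x ∀y ∀z ((xR²y ∧ xRz) → ∃w (yR²w ∧ zR²w)) — i.e. a generalized confluence (Geach) condition.
(a): fails — vR²w, vRu but no t with wR²t and uR²t.
(b): satisfies the condition.
(c): fails — w0R²w0, w0Rw2 but no w with w0R²w and w2R²w.
Valid on: (b).

(b)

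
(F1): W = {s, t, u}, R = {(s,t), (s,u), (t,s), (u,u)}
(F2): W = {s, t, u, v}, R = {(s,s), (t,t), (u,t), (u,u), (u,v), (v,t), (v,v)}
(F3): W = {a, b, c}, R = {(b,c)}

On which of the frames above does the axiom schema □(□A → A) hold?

(F2)

This is the axiom for shift-reflexivity; its first-order frame correspondent is ∀x ∀y (Rxy → Ryy).
(F1): fails — Rts but not Rss.
(F2): condition met.
(F3): fails — Rbc but not Rcc.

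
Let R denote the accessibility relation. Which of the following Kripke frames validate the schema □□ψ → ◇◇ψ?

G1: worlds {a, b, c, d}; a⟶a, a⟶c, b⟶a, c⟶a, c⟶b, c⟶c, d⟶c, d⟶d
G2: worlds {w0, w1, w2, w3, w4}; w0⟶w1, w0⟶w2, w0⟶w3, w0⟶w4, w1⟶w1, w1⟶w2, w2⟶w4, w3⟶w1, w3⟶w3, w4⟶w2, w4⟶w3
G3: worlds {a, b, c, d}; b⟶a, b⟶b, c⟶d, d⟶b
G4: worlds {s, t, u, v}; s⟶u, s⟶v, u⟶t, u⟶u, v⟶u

This is the axiom for a generalized confluence (Geach) condition; its first-order frame correspondent is ∀x ∃w (xR²w ∧ xR²w).
G1: holds.
G2: holds.
G3: fails — at a but no w with aR²w and aR²w.
G4: fails — at t but no w with tR²w and tR²w.
Valid on: G1, G2.

G1, G2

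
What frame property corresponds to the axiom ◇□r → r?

This is a form of the B axiom.
It corresponds to symmetry: ∀x ∀y (Rxy → Ryx).

symmetry: ∀x ∀y (Rxy → Ryx)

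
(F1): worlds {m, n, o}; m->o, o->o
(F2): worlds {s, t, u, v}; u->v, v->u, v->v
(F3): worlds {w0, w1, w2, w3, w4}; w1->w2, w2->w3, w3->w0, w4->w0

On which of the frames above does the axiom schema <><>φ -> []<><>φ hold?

(F1), (F2)

Frame correspondent (Sahlqvist): forall x forall y forall z ((x R^2 y & xRz) -> exists w (y = w & z R^2 w)) — i.e. a generalized confluence (Geach) condition.
(F1): ✓.
(F2): ✓.
(F3): fails — w1R²w3, w1Rw2 but no w with w3=w and w2R²w.
Valid on: (F1), (F2).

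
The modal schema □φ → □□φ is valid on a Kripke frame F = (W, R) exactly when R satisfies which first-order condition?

Suppose □φ→□□φ is valid. Take Rxy, Ryz and set V(φ)={w : Rxw}. Then □φ at x, so □□φ at x, so □φ at y, so φ at z, i.e. Rxz.
Conversely, on a frame with transitivity the schema holds at every world under every valuation.
So the correspondent is transitivity.

transitivity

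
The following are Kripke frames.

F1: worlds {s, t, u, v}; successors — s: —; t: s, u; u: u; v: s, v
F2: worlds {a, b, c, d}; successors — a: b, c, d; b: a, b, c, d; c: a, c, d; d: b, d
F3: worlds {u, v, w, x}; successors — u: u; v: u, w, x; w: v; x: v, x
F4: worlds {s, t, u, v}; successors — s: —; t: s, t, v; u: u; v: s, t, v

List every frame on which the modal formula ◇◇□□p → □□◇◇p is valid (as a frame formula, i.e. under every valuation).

F2, F3

The schema corresponds to a generalized confluence (Geach) condition: ∀x ∀y ∀z ((xR²y ∧ xR²z) → ∃w (yR²w ∧ zR²w)).
F1: fails — vR²s, vR²s but no w with sR²w and sR²w.
F2: ✓.
F3: ✓.
F4: fails — tR²s, tR²s but no w with sR²w and sR²w.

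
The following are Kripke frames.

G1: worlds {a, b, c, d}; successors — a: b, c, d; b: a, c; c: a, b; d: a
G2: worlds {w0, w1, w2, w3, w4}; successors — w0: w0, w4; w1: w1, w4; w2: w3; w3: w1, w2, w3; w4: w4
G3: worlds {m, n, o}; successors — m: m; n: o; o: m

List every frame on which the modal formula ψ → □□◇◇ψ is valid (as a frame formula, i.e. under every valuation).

This is the axiom for a generalized confluence (Geach) condition; its first-order frame correspondent is ∀x ∀z (xR²z → ∃w (x = w ∧ zR²w)).
G1: satisfies the condition.
G2: fails — w0R²w4 but no w with w0=w and w4R²w.
G3: fails — nR²m but no w with n=w and mR²w.
Valid on: G1.

G1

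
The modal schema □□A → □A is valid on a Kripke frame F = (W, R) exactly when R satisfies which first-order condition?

Density

Suppose □□A→□A is valid. Take Rxy and set V(A)={w : xR²w}. Then □□A at x, so □A at x, so A at y, i.e. ∃z(Rxz∧Rzy).
The converse is a direct semantic check.
So the correspondent is density.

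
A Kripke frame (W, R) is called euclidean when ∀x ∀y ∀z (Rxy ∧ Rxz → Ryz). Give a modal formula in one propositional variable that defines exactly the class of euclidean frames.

◇p → □◇p

A defining formula is ◇p → □◇p (the 5 axiom).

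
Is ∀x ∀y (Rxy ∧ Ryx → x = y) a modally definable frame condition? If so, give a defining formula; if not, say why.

No

Any modally definable frame class is closed under surjective bounded morphisms.
The 8-cycle (worlds 0,1,2,3,4,5,6,7 with 0→1→2→3→4→5→6→7→0) is antisymmetric. Sending even-indexed worlds to • and odd-indexed worlds to ∘ is a surjective bounded morphism onto the two-world frame with •↔∘, which is not antisymmetric.
So no modal formula (or set of formulas) defines exactly the antisymmetric frames.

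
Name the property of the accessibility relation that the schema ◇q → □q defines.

Partial functionality

Suppose ◇q→□q is valid. Take Rxy, Rxz and set V(q)={y}. Then ◇q at x, so □q at x, so q at z, i.e. z=y.
Conversely, any frame satisfying ∀x ∀y ∀z (Rxy ∧ Rxz → y = z) validates the schema.
Frame condition: ∀x ∀y ∀z (Rxy ∧ Rxz → y = z).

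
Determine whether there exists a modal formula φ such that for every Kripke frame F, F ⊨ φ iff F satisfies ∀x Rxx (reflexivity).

Yes: it is reflexivity, defined by the T schema □p → p.
Suppose □p→p is valid. At any x set V(p)={w : Rxw}. Then □p holds at x, so p holds at x, i.e. Rxx.

Definable; □p → p defines it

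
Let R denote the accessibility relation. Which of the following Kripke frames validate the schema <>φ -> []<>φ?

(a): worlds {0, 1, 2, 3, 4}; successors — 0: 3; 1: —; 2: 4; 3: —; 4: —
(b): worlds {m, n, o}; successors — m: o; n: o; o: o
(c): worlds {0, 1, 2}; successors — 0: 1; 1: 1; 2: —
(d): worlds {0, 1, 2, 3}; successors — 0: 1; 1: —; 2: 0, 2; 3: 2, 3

This is the axiom for the Euclidean property; its first-order frame correspondent is forall x forall y forall z (Rxy & Rxz -> Ryz).
(a): fails — R03 and R03 but not R33.
(b): holds.
(c): holds.
(d): fails — R01 and R01 but not R11.
Valid on: (b), (c).

(b), (c)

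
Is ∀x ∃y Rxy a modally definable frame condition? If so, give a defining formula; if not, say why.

This is a Sahlqvist condition; the D axiom □r → ◇r defines it.
Suppose □r→◇r is valid. At any x set V(r)=W. Then □r at x, so ◇r at x, so x has a successor.

Yes, by □r → ◇r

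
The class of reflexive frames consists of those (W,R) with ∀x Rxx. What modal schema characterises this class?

A defining formula is □s → s (the T axiom).
Suppose □s→s is valid. At any x set V(s)={w : Rxw}. Then □s holds at x, so s holds at x, i.e. Rxx.

□s → s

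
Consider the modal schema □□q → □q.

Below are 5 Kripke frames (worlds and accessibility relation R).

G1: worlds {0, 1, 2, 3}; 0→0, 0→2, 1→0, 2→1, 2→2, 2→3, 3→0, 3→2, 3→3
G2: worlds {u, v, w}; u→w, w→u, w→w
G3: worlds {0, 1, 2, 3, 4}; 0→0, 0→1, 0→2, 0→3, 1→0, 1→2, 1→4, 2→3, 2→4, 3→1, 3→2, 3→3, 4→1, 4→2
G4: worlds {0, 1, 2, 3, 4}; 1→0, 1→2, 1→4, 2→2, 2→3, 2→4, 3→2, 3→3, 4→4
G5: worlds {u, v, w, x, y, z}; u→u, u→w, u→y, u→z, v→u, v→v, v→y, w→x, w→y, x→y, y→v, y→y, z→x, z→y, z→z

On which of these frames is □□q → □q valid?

G1, G2

The schema corresponds to density: ∀x ∀y (Rxy → ∃z (Rxz ∧ Rzy)).
G1: satisfies the condition.
G2: satisfies the condition.
G3: fails — R24 but no z with R2z and Rz4.
G4: fails — R10 but no z with R1z and Rz0.
G5: fails — Rwx but no t with Rwt and Rtx.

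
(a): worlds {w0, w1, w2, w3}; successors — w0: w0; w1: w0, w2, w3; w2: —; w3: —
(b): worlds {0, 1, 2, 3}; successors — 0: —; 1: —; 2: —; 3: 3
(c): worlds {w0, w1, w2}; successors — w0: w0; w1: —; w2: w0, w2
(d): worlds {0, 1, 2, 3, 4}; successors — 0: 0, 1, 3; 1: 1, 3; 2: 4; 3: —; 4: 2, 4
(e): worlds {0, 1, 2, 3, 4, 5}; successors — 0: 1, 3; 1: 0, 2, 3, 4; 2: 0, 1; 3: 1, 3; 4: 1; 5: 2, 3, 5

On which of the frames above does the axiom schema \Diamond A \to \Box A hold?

(b)

This is the axiom for partial functionality; its first-order frame correspondent is \forall x \forall y \forall z (Rxy \wedge Rxz \to y = z).
(a): fails — w1 sees both w0 and w2.
(b): condition met.
(c): fails — w2 sees both w0 and w2.
(d): fails — 0 sees both 0 and 1.
(e): fails — 0 sees both 1 and 3.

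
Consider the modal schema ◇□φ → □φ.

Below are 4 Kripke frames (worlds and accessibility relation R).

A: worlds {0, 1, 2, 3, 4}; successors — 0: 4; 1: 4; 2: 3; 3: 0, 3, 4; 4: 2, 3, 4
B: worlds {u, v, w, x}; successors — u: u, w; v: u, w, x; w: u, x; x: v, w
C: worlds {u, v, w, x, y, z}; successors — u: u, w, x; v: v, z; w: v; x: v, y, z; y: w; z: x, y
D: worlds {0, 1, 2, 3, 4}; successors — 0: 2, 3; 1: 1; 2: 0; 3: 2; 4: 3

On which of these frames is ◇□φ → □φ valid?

none

The schema corresponds to a generalized confluence (Geach) condition: ∀x ∀y ∀z ((xRy ∧ xRz) → ∃w (yRw ∧ z = w)).
A: fails — 3R0, 3R0 but no w with 0Rw and 0=w.
B: fails — uRw, uRw but no t with wRt and w=t.
C: fails — uRw, uRu but no t with wRt and u=t.
D: fails — 0R2, 0R2 but no w with 2Rw and 2=w.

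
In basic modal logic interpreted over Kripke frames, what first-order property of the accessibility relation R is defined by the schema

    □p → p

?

Reflexivity

This is the T axiom.
It corresponds to reflexivity: ∀x Rxx.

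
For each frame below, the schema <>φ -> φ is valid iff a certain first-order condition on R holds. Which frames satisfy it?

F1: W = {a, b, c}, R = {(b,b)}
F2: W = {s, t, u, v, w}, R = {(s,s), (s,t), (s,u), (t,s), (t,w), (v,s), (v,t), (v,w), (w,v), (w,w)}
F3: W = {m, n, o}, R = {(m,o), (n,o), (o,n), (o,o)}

F1

Frame correspondent (Sahlqvist): forall x forall y (xRy -> exists w (y = w & x = w)) — i.e. a generalized confluence (Geach) condition.
F1: ✓.
F2: fails — sRt but t ≠ s.
F3: fails — mRo but o ≠ m.
Valid on: F1.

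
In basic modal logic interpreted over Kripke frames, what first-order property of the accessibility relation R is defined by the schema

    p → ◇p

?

This is frame-equivalent to □p → p (substitute ¬p for p and contrapose).
Suppose □p→p is valid. At any x set V(p)={w : Rxw}. Then □p holds at x, so p holds at x, i.e. Rxx.

reflexivity: ∀x Rxx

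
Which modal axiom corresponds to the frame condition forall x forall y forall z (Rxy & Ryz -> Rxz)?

The condition is transitivity. The 4 schema □s → □□s defines it.

□s → □□s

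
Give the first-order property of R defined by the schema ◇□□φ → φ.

∀x ∀y (xRy → ∃w (yR²w ∧ x = w))

This is a Sahlqvist (Geach-type) schema ◇^1□^2φ → □^0◇^0φ.
First-order correspondent: ∀x ∀y (xRy → ∃w (yR²w ∧ x = w)).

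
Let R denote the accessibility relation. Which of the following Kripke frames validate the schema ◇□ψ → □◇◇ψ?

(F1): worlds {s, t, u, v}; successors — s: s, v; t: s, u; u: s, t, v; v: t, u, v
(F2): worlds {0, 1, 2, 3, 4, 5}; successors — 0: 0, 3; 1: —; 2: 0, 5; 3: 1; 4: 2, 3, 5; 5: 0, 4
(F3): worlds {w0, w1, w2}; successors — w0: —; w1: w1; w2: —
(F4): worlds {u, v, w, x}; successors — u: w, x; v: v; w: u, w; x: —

The schema corresponds to a generalized confluence (Geach) condition: ∀x ∀y ∀z ((xRy ∧ xRz) → ∃w (yRw ∧ zR²w)).
(F1): condition met.
(F2): fails — 0R0, 0R3 but no w with 0Rw and 3R²w.
(F3): condition met.
(F4): fails — uRw, uRx but no t with wRt and xR²t.
Valid on: (F1), (F3).

(F1), (F3)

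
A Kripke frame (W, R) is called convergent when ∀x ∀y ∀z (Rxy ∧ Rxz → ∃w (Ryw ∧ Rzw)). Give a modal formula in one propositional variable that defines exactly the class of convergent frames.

◇□ψ → □◇ψ

This is convergence; the standard corresponding axiom is .2: ◇□ψ → □◇ψ.
Suppose ◇□ψ→□◇ψ is valid. Take Rxy, Rxz and set V(ψ)={w : Ryw}. Then □ψ at y so ◇□ψ at x, so □◇ψ at x, so ◇ψ at z, giving w with Rzw and Ryw.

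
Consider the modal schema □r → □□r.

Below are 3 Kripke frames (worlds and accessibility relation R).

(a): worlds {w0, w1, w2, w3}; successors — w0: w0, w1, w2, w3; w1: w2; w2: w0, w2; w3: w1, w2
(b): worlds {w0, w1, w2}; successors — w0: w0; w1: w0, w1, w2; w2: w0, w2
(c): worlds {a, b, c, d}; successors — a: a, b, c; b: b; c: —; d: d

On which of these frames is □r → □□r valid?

(b), (c)

This is the axiom for transitivity; its first-order frame correspondent is ∀x ∀y ∀z (Rxy ∧ Ryz → Rxz).
(a): fails — Rw1w2 and Rw2w0 but not Rw1w0.
(b): ✓.
(c): ✓.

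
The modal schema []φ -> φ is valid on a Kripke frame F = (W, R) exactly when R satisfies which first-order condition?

This schema is the T axiom.
It corresponds to reflexivity: forall x Rxx.

reflexivity: forall x Rxx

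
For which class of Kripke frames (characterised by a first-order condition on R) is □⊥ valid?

□⊥ is valid iff no world has any successor (otherwise □⊥ fails at any world with one).

emptiness of R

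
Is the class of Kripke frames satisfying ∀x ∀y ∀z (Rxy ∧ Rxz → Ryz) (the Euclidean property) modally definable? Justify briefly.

Yes, by ◇p → □◇p

The condition is the Euclidean property. A defining modal formula is ◇p → □◇p.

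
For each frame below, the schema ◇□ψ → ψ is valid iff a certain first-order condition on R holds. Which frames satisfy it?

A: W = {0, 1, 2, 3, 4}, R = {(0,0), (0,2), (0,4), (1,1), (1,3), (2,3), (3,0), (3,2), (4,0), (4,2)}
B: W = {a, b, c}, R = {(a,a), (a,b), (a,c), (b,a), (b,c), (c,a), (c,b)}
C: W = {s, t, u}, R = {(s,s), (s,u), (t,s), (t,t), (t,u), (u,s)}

The schema corresponds to symmetry: ∀x ∀y (Rxy → Ryx).
A: fails — R02 but not R20.
B: ✓.
C: fails — Rts but not Rst.

B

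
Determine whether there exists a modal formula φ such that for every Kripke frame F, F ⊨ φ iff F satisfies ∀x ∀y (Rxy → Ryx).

This is a Sahlqvist condition; the B axiom r → □◇r defines it.
Suppose r→□◇r is valid. Take Rxy and set V(r)={x}. Then r at x, so □◇r at x, so ◇r at y, so some z with Ryz has r; z=x, i.e. Ryx.

Yes, by r → □◇r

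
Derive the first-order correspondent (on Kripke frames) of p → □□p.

∀x ∀z (xR²z → ∃w (x = w ∧ z = w))

This is a Sahlqvist (Geach-type) schema ◇^0□^0p → □^2◇^0p.
Minimal-valuation argument: fix x; take any y with xR^0y and any z with xR^2z. Set V(p) to the set of worlds R-reachable from y in exactly 0 steps. Then □^0p holds at y, so the antecedent holds at x; validity forces ◇^0p at z, giving a w with zR^0w and yR^0w.
First-order correspondent: ∀x ∀z (xR²z → ∃w (x = w ∧ z = w)).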